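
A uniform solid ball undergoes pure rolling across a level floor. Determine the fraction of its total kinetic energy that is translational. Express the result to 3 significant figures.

fraction ≈ 0.714

Here I = (2/5)MR², so the shape factor k = I/(MR²) = 0.4.
Since ω = v/R, the translational part is ½Mv² and the rotational part is ½I(v/R)² = ½kMv²; the total is ½(1+k)Mv².
The translational fraction is therefore 1/(1+k) = 1/1.4 ≈ 0.714.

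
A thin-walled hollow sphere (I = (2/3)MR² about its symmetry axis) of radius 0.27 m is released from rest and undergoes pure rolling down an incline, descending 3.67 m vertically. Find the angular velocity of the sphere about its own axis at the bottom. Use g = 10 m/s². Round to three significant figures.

The moment of inertia is (2/3)MR², giving k ≡ I/(MR²) = 2/3.
Since it rolls without slipping, ω = v/R and KE = ½Mv² + ½Iω² = ½(1+k)Mv² = (5/6)Mv².
Energy conservation Mgh = ½(1+k)Mv² gives v = √(2gh/(1+k)) = √(2 × 10 × 3.67 / 1.667) = 6.636 m/s.
Then ω = v/R = 6.636 / 0.27 ≈ 24.6 rad/s.

ω ≈ 24.6 rad/s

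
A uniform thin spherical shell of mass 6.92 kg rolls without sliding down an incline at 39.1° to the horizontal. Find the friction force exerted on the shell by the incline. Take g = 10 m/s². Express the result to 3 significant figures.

Here I = (2/3)MR², so the shape factor k = I/(MR²) = 2/3.
Translational: Mg sinθ − f = Ma. Rotational about the CM: fR = Iα = kMRa, so f = kMa.
Combining, a = g sinθ/(1+k) and f = kMa = kMg sinθ/(1+k).
f = (2/3) × 6.92 × 10 × sin39.1° / 1.667 ≈ 17.5 N.

f ≈ 17.5 N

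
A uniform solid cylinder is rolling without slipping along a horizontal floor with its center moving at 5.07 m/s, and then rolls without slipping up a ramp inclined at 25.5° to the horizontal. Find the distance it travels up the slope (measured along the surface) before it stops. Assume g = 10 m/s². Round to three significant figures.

d ≈ 4.48 m

The moment of inertia is (1/2)MR², giving k ≡ I/(MR²) = 0.5.
Since it rolls without slipping, ω = v/R and KE = ½Mv² + ½Iω² = ½(1+k)Mv² = (3/4)Mv².
Setting this equal to Mgh gives the vertical rise h = (1+k)v₀²/(2g) = 1.5×5.07²/(2×10) = 1.928 m.
The distance along the slope is d = h/sinθ = 1.928/sin25.5° ≈ 4.48 m.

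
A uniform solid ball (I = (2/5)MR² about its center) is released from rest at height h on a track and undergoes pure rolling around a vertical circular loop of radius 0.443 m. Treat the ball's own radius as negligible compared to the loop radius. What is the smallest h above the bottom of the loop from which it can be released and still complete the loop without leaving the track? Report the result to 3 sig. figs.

The moment of inertia is (2/5)MR², giving k ≡ I/(MR²) = 0.4.
At the top, contact is just lost when gravity alone supplies the centripetal force: Mg = Mv_top²/r, i.e. v_top² = gr.
With ω = v/R, the kinetic energy at speed v is ½(1+k)Mv² = (7/10)Mv².
Energy conservation from release (height h) to the top (height 2r): Mgh = Mg(2r) + (7/10)M·gr.
Thus h_min = 2r + (1+k)r/2 = r(2 + 1.4/2) = 0.443 × 2.7 ≈ 1.20 m.

h_min ≈ 1.20 m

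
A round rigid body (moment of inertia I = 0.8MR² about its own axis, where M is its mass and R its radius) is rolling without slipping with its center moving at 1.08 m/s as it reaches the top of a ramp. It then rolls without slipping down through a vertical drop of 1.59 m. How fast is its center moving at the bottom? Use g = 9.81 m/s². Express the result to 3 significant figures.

v ≈ 4.30 m/s

The moment of inertia is 0.8MR², giving k ≡ I/(MR²) = 0.8.
Rolling without slipping gives ω = v/R, so the total kinetic energy is ½Mv² + ½Iω² = ½(1+k)Mv² = (9/10)Mv².
Conserving energy between top and bottom: (9/10)Mv² = (9/10)Mv₀² + Mgh, hence v² = v₀² + 2gh/(1+k).
v = √(1.08² + 2×9.81×1.59/1.8) = √18.5 ≈ 4.30 m/s.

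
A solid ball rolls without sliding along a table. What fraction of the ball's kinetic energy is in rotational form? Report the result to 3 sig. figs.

fraction ≈ 0.286

The moment of inertia is (2/5)MR², giving k ≡ I/(MR²) = 0.4.
Since ω = v/R, the translational part is ½Mv² and the rotational part is ½I(v/R)² = ½kMv²; the total is ½(1+k)Mv².
The rotational fraction is therefore k/(1+k) = 0.4/1.4 ≈ 0.286.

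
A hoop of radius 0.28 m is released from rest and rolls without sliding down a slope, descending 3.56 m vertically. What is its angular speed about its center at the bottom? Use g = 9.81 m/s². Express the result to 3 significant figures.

ω ≈ 21.1 rad/s

Here I = MR², so the shape factor k = I/(MR²) = 1.
Rolling without slipping gives ω = v/R, so the total kinetic energy is ½Mv² + ½Iω² = ½(1+k)Mv² = Mv².
Energy conservation Mgh = ½(1+k)Mv² gives v = √(2gh/(1+k)) = √(2 × 9.81 × 3.56 / 2) = 5.91 m/s.
Then ω = v/R = 5.91 / 0.28 ≈ 21.1 rad/s.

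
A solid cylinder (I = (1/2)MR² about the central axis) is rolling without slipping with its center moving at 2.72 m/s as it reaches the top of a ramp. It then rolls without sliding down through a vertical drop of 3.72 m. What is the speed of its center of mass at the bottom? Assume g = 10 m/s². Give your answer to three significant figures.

v ≈ 7.55 m/s

With I = (1/2)MR², the ratio k = I/(MR²) is 0.5.
Rolling without slipping gives ω = v/R, so the total kinetic energy is ½Mv² + ½Iω² = ½(1+k)Mv² = (3/4)Mv².
Conserving energy between top and bottom: (3/4)Mv² = (3/4)Mv₀² + Mgh, hence v² = v₀² + 2gh/(1+k).
v = √(2.72² + 2×10×3.72/1.5) = √57 ≈ 7.55 m/s.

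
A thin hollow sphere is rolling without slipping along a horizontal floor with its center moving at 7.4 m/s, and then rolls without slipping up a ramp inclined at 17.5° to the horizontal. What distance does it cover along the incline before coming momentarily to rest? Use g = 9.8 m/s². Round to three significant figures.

d ≈ 15.5 m

The moment of inertia is (2/3)MR², giving k ≡ I/(MR²) = 2/3.
Rolling without slipping gives ω = v/R, so the total kinetic energy is ½Mv² + ½Iω² = ½(1+k)Mv² = (5/6)Mv².
Setting this equal to Mgh gives the vertical rise h = (1+k)v₀²/(2g) = 1.667×7.4²/(2×9.8) = 4.656 m.
Along the incline, d = h/sinθ = 4.656/sin17.5° ≈ 15.5 m.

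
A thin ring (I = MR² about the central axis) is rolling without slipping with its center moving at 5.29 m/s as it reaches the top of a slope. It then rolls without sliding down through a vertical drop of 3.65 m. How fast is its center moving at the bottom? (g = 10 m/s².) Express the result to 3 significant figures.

v ≈ 8.03 m/s

The moment of inertia is MR², giving k ≡ I/(MR²) = 1.
Pure rolling means v = ωR; then KE = ½Mv² + ½I(v/R)² = ½(1+k)Mv² = Mv².
Conserving energy between top and bottom: Mv² = Mv₀² + Mgh, hence v² = v₀² + 2gh/(1+k).
v = √(5.29² + 2×10×3.65/2) = √64.48 ≈ 8.03 m/s.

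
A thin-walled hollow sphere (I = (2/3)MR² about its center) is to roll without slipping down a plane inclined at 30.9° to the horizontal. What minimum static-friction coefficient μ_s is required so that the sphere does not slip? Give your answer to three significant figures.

With I = (2/3)MR², the ratio k = I/(MR²) is 2/3.
Newton's second law down the slope: Mg sinθ − f = Ma. The torque equation fR = Iα (with α = a/R) gives f = kMa.
These give a = g sinθ/(1+k) and the required friction f = kMg sinθ/(1+k).
With N = Mg cosθ, the no-slip condition f ≤ μN gives μ_min = f/N = k tanθ/(1+k).
μ_min = (2/3) × tan30.9° / 1.667 ≈ 0.239.

μ_min ≈ 0.239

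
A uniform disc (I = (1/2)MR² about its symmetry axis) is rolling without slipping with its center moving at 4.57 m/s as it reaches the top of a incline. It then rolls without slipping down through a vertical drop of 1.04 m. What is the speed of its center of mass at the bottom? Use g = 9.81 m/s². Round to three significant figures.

For this body I = (1/2)MR², i.e. k = I/(MR²) = 0.5.
Since it rolls without slipping, ω = v/R and KE = ½Mv² + ½Iω² = ½(1+k)Mv² = (3/4)Mv².
Conserving energy between top and bottom: (3/4)Mv² = (3/4)Mv₀² + Mgh, hence v² = v₀² + 2gh/(1+k).
v = √(4.57² + 2×9.81×1.04/1.5) = √34.49 ≈ 5.87 m/s.

v ≈ 5.87 m/s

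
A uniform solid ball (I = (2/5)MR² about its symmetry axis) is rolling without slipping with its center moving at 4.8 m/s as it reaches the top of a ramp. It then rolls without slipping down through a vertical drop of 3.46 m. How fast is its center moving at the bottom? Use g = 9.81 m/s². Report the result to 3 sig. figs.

v ≈ 8.46 m/s

Here I = (2/5)MR², so the shape factor k = I/(MR²) = 0.4.
Pure rolling means v = ωR; then KE = ½Mv² + ½I(v/R)² = ½(1+k)Mv² = (7/10)Mv².
Conserving energy between top and bottom: (7/10)Mv² = (7/10)Mv₀² + Mgh, hence v² = v₀² + 2gh/(1+k).
v = √(4.8² + 2×9.81×3.46/1.4) = √71.53 ≈ 8.46 m/s.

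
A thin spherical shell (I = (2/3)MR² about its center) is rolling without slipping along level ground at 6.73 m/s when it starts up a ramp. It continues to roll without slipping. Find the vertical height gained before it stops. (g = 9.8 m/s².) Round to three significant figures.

Here I = (2/3)MR², so the shape factor k = I/(MR²) = 2/3.
The rolling condition ω = v/R makes the rotational term ½I(v/R)² = ½kMv², so KE_total = ½(1+k)Mv² = (5/6)Mv².
At the top the kinetic energy is zero, so (5/6)Mv₀² = Mgh.
Thus h = (1+k)v₀²/(2g) = 1.667 × 6.73² / (2 × 9.8) ≈ 3.85 m.

h ≈ 3.85 m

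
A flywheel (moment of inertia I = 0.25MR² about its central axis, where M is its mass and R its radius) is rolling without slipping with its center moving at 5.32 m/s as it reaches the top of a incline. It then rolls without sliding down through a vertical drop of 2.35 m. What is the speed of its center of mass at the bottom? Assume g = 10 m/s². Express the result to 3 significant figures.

v ≈ 8.12 m/s

For this body I = 0.25MR², i.e. k = I/(MR²) = 0.25.
The rolling condition ω = v/R makes the rotational term ½I(v/R)² = ½kMv², so KE_total = ½(1+k)Mv² = (5/8)Mv².
Energy conservation: (5/8)Mv₀² + Mgh = (5/8)Mv², so v² = v₀² + 2gh/(1+k).
v = √(5.32² + 2×10×2.35/1.25) = √65.9 ≈ 8.12 m/s.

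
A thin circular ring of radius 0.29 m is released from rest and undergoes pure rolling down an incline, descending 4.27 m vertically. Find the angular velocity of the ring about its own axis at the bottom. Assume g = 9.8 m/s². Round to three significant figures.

ω ≈ 22.3 rad/s

For this body I = MR², i.e. k = I/(MR²) = 1.
The rolling condition ω = v/R makes the rotational term ½I(v/R)² = ½kMv², so KE_total = ½(1+k)Mv² = Mv².
Energy conservation Mgh = ½(1+k)Mv² gives v = √(2gh/(1+k)) = √(2 × 9.8 × 4.27 / 2) = 6.469 m/s.
The angular speed follows from ω = v/R = 6.469/0.29 ≈ 22.3 rad/s.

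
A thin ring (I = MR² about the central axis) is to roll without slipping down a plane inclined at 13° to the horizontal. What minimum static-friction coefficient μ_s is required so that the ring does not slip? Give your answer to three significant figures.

Here I = MR², so the shape factor k = I/(MR²) = 1.
Translational: Mg sinθ − f = Ma. Rotational about the CM: fR = Iα = kMRa, so f = kMa.
These give a = g sinθ/(1+k) and the required friction f = kMg sinθ/(1+k).
With N = Mg cosθ, the no-slip condition f ≤ μN gives μ_min = f/N = k tanθ/(1+k).
μ_min = 1 × tan13° / 2 ≈ 0.115.

μ_min ≈ 0.115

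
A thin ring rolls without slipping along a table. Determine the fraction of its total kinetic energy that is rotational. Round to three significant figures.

fraction ≈ 0.500

For this body I = MR², i.e. k = I/(MR²) = 1.
With ω = v/R, KE_trans = ½Mv² and KE_rot = ½Iω² = ½kMv², so KE_total = ½(1+k)Mv².
The rotational fraction is therefore k/(1+k) = 1/2 ≈ 0.500.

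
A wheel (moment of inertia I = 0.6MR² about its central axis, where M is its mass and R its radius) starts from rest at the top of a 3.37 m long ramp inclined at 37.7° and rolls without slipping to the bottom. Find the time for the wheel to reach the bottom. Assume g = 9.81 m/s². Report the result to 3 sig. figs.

Here I = 0.6MR², so the shape factor k = I/(MR²) = 0.6.
Along the incline Mg sinθ − f = Ma, and torque about the center fR = Iα = kMR²(a/R) gives f = kMa.
Hence a = g sinθ/(1+k) = 9.81×sin37.7°/1.6 = 3.749 m/s².
Starting from rest, L = ½at², so t = √(2L/a) = √(2×3.37/3.749) ≈ 1.34 s.

t ≈ 1.34 s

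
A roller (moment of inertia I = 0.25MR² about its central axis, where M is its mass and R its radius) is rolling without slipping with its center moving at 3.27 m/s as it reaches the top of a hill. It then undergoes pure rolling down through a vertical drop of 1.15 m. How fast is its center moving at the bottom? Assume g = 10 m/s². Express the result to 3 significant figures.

v ≈ 5.39 m/s

For this body I = 0.25MR², i.e. k = I/(MR²) = 0.25.
Pure rolling means v = ωR; then KE = ½Mv² + ½I(v/R)² = ½(1+k)Mv² = (5/8)Mv².
Energy conservation: (5/8)Mv₀² + Mgh = (5/8)Mv², so v² = v₀² + 2gh/(1+k).
v = √(3.27² + 2×10×1.15/1.25) = √29.09 ≈ 5.39 m/s.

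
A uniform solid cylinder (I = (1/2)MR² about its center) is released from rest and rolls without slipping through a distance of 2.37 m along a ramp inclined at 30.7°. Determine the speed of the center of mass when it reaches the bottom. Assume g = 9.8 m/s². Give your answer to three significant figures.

v ≈ 3.98 m/s

The moment of inertia is (1/2)MR², giving k ≡ I/(MR²) = 0.5.
The rolling condition ω = v/R makes the rotational term ½I(v/R)² = ½kMv², so KE_total = ½(1+k)Mv² = (3/4)Mv².
The vertical drop is h = L sinθ = 2.37 × sin30.7° = 1.21 m.
Energy conservation: Mgh = (3/4)Mv², so v = √(2gh/(1+k)) = √(2 × 9.8 × 1.21 / 1.5) ≈ 3.98 m/s.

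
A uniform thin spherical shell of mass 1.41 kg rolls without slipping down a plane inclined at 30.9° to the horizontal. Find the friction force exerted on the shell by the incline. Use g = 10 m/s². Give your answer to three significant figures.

f ≈ 2.90 N

Here I = (2/3)MR², so the shape factor k = I/(MR²) = 2/3.
Translational: Mg sinθ − f = Ma. Rotational about the CM: fR = Iα = kMRa, so f = kMa.
Combining, a = g sinθ/(1+k) and f = kMa = kMg sinθ/(1+k).
f = (2/3) × 1.41 × 10 × sin30.9° / 1.667 ≈ 2.90 N.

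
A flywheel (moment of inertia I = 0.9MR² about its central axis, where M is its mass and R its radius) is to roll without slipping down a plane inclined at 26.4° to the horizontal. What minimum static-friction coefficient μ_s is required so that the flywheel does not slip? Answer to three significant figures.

μ_min ≈ 0.235

With I = 0.9MR², the ratio k = I/(MR²) is 0.9.
Along the incline Mg sinθ − f = Ma, and torque about the center fR = Iα = kMR²(a/R) gives f = kMa.
These give a = g sinθ/(1+k) and the required friction f = kMg sinθ/(1+k).
With N = Mg cosθ, the no-slip condition f ≤ μN gives μ_min = f/N = k tanθ/(1+k).
μ_min = 0.9 × tan26.4° / 1.9 ≈ 0.235.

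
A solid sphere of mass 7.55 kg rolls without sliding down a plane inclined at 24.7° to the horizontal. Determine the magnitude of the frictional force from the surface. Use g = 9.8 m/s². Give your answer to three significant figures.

f ≈ 8.83 N

Here I = (2/5)MR², so the shape factor k = I/(MR²) = 0.4.
Newton's second law down the slope: Mg sinθ − f = Ma. The torque equation fR = Iα (with α = a/R) gives f = kMa.
Combining, a = g sinθ/(1+k) and f = kMa = kMg sinθ/(1+k).
f = 0.4 × 7.55 × 9.8 × sin24.7° / 1.4 ≈ 8.83 N.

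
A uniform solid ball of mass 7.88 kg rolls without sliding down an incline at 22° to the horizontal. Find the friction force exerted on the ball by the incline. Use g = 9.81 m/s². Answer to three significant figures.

f ≈ 8.27 N

With I = (2/5)MR², the ratio k = I/(MR²) is 0.4.
Translational: Mg sinθ − f = Ma. Rotational about the CM: fR = Iα = kMRa, so f = kMa.
Combining, a = g sinθ/(1+k) and f = kMa = kMg sinθ/(1+k).
f = 0.4 × 7.88 × 9.81 × sin22° / 1.4 ≈ 8.27 N.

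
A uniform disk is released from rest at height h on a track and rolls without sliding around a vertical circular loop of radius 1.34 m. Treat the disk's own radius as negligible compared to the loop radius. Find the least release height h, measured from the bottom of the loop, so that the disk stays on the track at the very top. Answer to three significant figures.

With I = (1/2)MR², the ratio k = I/(MR²) is 0.5.
At the top, contact is just lost when gravity alone supplies the centripetal force: Mg = Mv_top²/r, i.e. v_top² = gr.
With ω = v/R, the kinetic energy at speed v is ½(1+k)Mv² = (3/4)Mv².
Energy conservation from release (height h) to the top (height 2r): Mgh = Mg(2r) + (3/4)M·gr.
Thus h_min = 2r + (1+k)r/2 = r(2 + 1.5/2) = 1.34 × 2.75 ≈ 3.69 m.

h_min ≈ 3.69 m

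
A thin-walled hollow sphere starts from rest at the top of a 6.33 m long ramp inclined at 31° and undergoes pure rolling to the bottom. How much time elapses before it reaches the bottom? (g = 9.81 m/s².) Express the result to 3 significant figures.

The moment of inertia is (2/3)MR², giving k ≡ I/(MR²) = 2/3.
Newton's second law down the slope: Mg sinθ − f = Ma. The torque equation fR = Iα (with α = a/R) gives f = kMa.
Hence a = g sinθ/(1+k) = 9.81×sin31°/1.667 = 3.032 m/s².
Starting from rest, L = ½at², so t = √(2L/a) = √(2×6.33/3.032) ≈ 2.04 s.

t ≈ 2.04 s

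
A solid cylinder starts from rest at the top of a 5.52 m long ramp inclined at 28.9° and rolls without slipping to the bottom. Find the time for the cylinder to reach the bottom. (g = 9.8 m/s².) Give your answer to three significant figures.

For this body I = (1/2)MR², i.e. k = I/(MR²) = 0.5.
Translational: Mg sinθ − f = Ma. Rotational about the CM: fR = Iα = kMRa, so f = kMa.
Hence a = g sinθ/(1+k) = 9.8×sin28.9°/1.5 = 3.157 m/s².
Starting from rest, L = ½at², so t = √(2L/a) = √(2×5.52/3.157) ≈ 1.87 s.

t ≈ 1.87 s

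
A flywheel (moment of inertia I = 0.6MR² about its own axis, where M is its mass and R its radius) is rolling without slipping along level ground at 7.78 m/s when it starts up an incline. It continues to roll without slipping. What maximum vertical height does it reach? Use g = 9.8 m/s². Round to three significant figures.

h ≈ 4.94 m

With I = 0.6MR², the ratio k = I/(MR²) is 0.6.
Pure rolling means v = ωR; then KE = ½Mv² + ½I(v/R)² = ½(1+k)Mv² = (4/5)Mv².
At the top the kinetic energy is zero, so (4/5)Mv₀² = Mgh.
Thus h = (1+k)v₀²/(2g) = 1.6 × 7.78² / (2 × 9.8) ≈ 4.94 m.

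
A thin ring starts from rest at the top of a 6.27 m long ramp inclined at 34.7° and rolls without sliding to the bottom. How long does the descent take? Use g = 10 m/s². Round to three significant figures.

t ≈ 2.10 s

For this body I = MR², i.e. k = I/(MR²) = 1.
Along the incline Mg sinθ − f = Ma, and torque about the center fR = Iα = kMR²(a/R) gives f = kMa.
Hence a = g sinθ/(1+k) = 10×sin34.7°/2 = 2.846 m/s².
Starting from rest, L = ½at², so t = √(2L/a) = √(2×6.27/2.846) ≈ 2.10 s.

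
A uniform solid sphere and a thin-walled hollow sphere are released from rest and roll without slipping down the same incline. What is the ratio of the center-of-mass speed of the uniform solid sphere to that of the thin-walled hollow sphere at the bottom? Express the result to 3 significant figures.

v_ratio ≈ 1.09

Each satisfies Mgh = ½(1+k)Mv² with k = I/(MR²), so v ∝ 1/√(1+k).
For the uniform solid sphere k = 0.4; for the thin-walled hollow sphere k = 2/3.
v₁/v₂ = √((1+k₂)/(1+k₁)) = √(1.667/1.4) ≈ 1.09.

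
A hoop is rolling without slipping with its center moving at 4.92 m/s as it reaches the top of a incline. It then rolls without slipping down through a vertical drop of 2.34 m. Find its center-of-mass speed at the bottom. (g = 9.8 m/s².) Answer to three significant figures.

v ≈ 6.87 m/s

With I = MR², the ratio k = I/(MR²) is 1.
Rolling without slipping gives ω = v/R, so the total kinetic energy is ½Mv² + ½Iω² = ½(1+k)Mv² = Mv².
Energy conservation: Mv₀² + Mgh = Mv², so v² = v₀² + 2gh/(1+k).
v = √(4.92² + 2×9.8×2.34/2) = √47.14 ≈ 6.87 m/s.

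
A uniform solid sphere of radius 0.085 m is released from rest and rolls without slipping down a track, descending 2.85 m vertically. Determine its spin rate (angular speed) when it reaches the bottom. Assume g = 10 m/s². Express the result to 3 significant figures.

The moment of inertia is (2/5)MR², giving k ≡ I/(MR²) = 0.4.
Since it rolls without slipping, ω = v/R and KE = ½Mv² + ½Iω² = ½(1+k)Mv² = (7/10)Mv².
Energy conservation Mgh = ½(1+k)Mv² gives v = √(2gh/(1+k)) = √(2 × 10 × 2.85 / 1.4) = 6.381 m/s.
Then ω = v/R = 6.381 / 0.085 ≈ 75.1 rad/s.

ω ≈ 75.1 rad/s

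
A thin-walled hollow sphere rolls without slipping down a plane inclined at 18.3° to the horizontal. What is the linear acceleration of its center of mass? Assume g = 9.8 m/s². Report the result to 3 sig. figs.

Here I = (2/3)MR², so the shape factor k = I/(MR²) = 2/3.
Translational: Mg sinθ − f = Ma. Rotational about the CM: fR = Iα = kMRa, so f = kMa.
Eliminating f: Mg sinθ = (1+k)Ma, so a = g sinθ/(1+k) = 9.8 × sin18.3° / 1.667 ≈ 1.85 m/s².

a ≈ 1.85 m/s²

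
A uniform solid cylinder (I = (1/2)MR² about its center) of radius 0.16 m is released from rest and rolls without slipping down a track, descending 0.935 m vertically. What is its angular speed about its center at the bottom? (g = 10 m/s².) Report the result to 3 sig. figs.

ω ≈ 22.1 rad/s

The moment of inertia is (1/2)MR², giving k ≡ I/(MR²) = 0.5.
Pure rolling means v = ωR; then KE = ½Mv² + ½I(v/R)² = ½(1+k)Mv² = (3/4)Mv².
Energy conservation Mgh = ½(1+k)Mv² gives v = √(2gh/(1+k)) = √(2 × 10 × 0.935 / 1.5) = 3.531 m/s.
Then ω = v/R = 3.531 / 0.16 ≈ 22.1 rad/s.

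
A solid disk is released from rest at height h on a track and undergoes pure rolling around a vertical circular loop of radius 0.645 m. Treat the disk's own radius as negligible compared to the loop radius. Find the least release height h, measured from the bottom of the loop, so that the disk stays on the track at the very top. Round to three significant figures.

The moment of inertia is (1/2)MR², giving k ≡ I/(MR²) = 0.5.
At the top, contact is just lost when gravity alone supplies the centripetal force: Mg = Mv_top²/r, i.e. v_top² = gr.
With ω = v/R, the kinetic energy at speed v is ½(1+k)Mv² = (3/4)Mv².
Energy conservation from release (height h) to the top (height 2r): Mgh = Mg(2r) + (3/4)M·gr.
Thus h_min = 2r + (1+k)r/2 = r(2 + 1.5/2) = 0.645 × 2.75 ≈ 1.77 m.

h_min ≈ 1.77 m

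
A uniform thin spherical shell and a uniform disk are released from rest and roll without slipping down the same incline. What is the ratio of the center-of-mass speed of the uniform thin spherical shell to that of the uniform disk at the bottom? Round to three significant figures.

v_ratio ≈ 0.949

Each satisfies Mgh = ½(1+k)Mv² with k = I/(MR²), so v ∝ 1/√(1+k).
For the uniform thin spherical shell k = 2/3; for the uniform disk k = 0.5.
v₁/v₂ = √((1+k₂)/(1+k₁)) = √(1.5/1.667) ≈ 0.949.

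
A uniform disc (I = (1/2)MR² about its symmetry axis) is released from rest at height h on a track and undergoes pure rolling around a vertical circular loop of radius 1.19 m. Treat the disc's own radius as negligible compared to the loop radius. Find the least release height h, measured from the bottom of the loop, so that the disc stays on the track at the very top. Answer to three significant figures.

h_min ≈ 3.27 m

The moment of inertia is (1/2)MR², giving k ≡ I/(MR²) = 0.5.
At the top, contact is just lost when gravity alone supplies the centripetal force: Mg = Mv_top²/r, i.e. v_top² = gr.
With ω = v/R, the kinetic energy at speed v is ½(1+k)Mv² = (3/4)Mv².
Energy conservation from release (height h) to the top (height 2r): Mgh = Mg(2r) + (3/4)M·gr.
Thus h_min = 2r + (1+k)r/2 = r(2 + 1.5/2) = 1.19 × 2.75 ≈ 3.27 m.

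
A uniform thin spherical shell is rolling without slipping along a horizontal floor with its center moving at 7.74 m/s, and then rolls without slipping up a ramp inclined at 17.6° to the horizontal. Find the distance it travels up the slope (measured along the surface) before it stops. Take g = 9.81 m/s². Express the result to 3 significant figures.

d ≈ 16.8 m

Here I = (2/3)MR², so the shape factor k = I/(MR²) = 2/3.
Since it rolls without slipping, ω = v/R and KE = ½Mv² + ½Iω² = ½(1+k)Mv² = (5/6)Mv².
Setting this equal to Mgh gives the vertical rise h = (1+k)v₀²/(2g) = 1.667×7.74²/(2×9.81) = 5.089 m.
The distance along the slope is d = h/sinθ = 5.089/sin17.6° ≈ 16.8 m.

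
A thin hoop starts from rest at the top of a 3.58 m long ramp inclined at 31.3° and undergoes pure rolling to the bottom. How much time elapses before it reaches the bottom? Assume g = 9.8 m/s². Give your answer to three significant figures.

t ≈ 1.68 s

With I = MR², the ratio k = I/(MR²) is 1.
Along the incline Mg sinθ − f = Ma, and torque about the center fR = Iα = kMR²(a/R) gives f = kMa.
Hence a = g sinθ/(1+k) = 9.8×sin31.3°/2 = 2.546 m/s².
With constant a from rest, t = √(2L/a) = √(2·3.58/2.546) ≈ 1.68 s.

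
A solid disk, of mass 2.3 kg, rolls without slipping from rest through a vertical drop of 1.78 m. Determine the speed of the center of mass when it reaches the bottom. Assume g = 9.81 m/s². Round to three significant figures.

The moment of inertia is (1/2)MR², giving k ≡ I/(MR²) = 0.5.
Rolling without slipping gives ω = v/R, so the total kinetic energy is ½Mv² + ½Iω² = ½(1+k)Mv² = (3/4)Mv².
Energy conservation: Mgh = (3/4)Mv², so v = √(2gh/(1+k)) = √(2 × 9.81 × 1.78 / 1.5) ≈ 4.83 m/s.

v ≈ 4.83 m/s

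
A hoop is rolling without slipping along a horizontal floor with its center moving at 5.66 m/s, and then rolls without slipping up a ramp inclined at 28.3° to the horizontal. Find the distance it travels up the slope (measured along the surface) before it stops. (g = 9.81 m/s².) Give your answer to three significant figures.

d ≈ 6.89 m

With I = MR², the ratio k = I/(MR²) is 1.
The rolling condition ω = v/R makes the rotational term ½I(v/R)² = ½kMv², so KE_total = ½(1+k)Mv² = Mv².
Setting this equal to Mgh gives the vertical rise h = (1+k)v₀²/(2g) = 2×5.66²/(2×9.81) = 3.266 m.
The distance along the slope is d = h/sinθ = 3.266/sin28.3° ≈ 6.89 m.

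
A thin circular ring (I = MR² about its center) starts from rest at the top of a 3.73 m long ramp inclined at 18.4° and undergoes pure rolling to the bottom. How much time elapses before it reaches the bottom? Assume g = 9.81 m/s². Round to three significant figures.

For this body I = MR², i.e. k = I/(MR²) = 1.
Newton's second law down the slope: Mg sinθ − f = Ma. The torque equation fR = Iα (with α = a/R) gives f = kMa.
Hence a = g sinθ/(1+k) = 9.81×sin18.4°/2 = 1.548 m/s².
Starting from rest, L = ½at², so t = √(2L/a) = √(2×3.73/1.548) ≈ 2.20 s.

t ≈ 2.20 s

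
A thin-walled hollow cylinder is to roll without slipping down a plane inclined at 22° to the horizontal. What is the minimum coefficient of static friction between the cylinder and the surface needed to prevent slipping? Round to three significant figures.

With I = MR², the ratio k = I/(MR²) is 1.
Translational: Mg sinθ − f = Ma. Rotational about the CM: fR = Iα = kMRa, so f = kMa.
These give a = g sinθ/(1+k) and the required friction f = kMg sinθ/(1+k).
The normal force is N = Mg cosθ, so μ_min = f/N = k tanθ/(1+k).
μ_min = 1 × tan22° / 2 ≈ 0.202.

μ_min ≈ 0.202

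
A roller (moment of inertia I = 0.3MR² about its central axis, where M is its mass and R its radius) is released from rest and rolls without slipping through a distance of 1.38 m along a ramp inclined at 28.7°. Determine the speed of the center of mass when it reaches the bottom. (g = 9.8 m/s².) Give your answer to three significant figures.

The moment of inertia is 0.3MR², giving k ≡ I/(MR²) = 0.3.
Since it rolls without slipping, ω = v/R and KE = ½Mv² + ½Iω² = ½(1+k)Mv² = (13/20)Mv².
The vertical drop is h = L sinθ = 1.38 × sin28.7° = 0.6627 m.
Setting Mgh = (13/20)Mv² gives v = √(2gh/(1+k)) = √(2·9.8·0.6627/1.3) ≈ 3.16 m/s.

v ≈ 3.16 m/s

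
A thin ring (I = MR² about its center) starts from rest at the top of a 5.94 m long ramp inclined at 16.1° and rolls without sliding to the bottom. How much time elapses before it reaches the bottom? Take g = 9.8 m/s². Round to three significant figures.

For this body I = MR², i.e. k = I/(MR²) = 1.
Newton's second law down the slope: Mg sinθ − f = Ma. The torque equation fR = Iα (with α = a/R) gives f = kMa.
Hence a = g sinθ/(1+k) = 9.8×sin16.1°/2 = 1.359 m/s².
With constant a from rest, t = √(2L/a) = √(2·5.94/1.359) ≈ 2.96 s.

t ≈ 2.96 s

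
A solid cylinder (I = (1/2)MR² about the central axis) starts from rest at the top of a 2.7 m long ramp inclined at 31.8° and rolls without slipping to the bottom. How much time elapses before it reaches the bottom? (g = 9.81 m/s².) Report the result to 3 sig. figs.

t ≈ 1.25 s

With I = (1/2)MR², the ratio k = I/(MR²) is 0.5.
Newton's second law down the slope: Mg sinθ − f = Ma. The torque equation fR = Iα (with α = a/R) gives f = kMa.
Hence a = g sinθ/(1+k) = 9.81×sin31.8°/1.5 = 3.446 m/s².
Starting from rest, L = ½at², so t = √(2L/a) = √(2×2.7/3.446) ≈ 1.25 s.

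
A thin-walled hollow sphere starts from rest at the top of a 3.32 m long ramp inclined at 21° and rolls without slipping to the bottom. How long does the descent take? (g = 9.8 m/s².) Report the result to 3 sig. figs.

With I = (2/3)MR², the ratio k = I/(MR²) is 2/3.
Newton's second law down the slope: Mg sinθ − f = Ma. The torque equation fR = Iα (with α = a/R) gives f = kMa.
Hence a = g sinθ/(1+k) = 9.8×sin21°/1.667 = 2.107 m/s².
With constant a from rest, t = √(2L/a) = √(2·3.32/2.107) ≈ 1.78 s.

t ≈ 1.78 s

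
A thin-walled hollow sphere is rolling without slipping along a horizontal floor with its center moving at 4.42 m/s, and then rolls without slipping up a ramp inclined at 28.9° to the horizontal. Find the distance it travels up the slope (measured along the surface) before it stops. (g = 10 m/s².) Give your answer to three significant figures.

For this body I = (2/3)MR², i.e. k = I/(MR²) = 2/3.
Pure rolling means v = ωR; then KE = ½Mv² + ½I(v/R)² = ½(1+k)Mv² = (5/6)Mv².
Setting this equal to Mgh gives the vertical rise h = (1+k)v₀²/(2g) = 1.667×4.42²/(2×10) = 1.628 m.
Along the incline, d = h/sinθ = 1.628/sin28.9° ≈ 3.37 m.

d ≈ 3.37 m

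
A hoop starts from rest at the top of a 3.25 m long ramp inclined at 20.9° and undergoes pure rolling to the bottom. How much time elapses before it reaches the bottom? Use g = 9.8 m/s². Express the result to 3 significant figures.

Here I = MR², so the shape factor k = I/(MR²) = 1.
Newton's second law down the slope: Mg sinθ − f = Ma. The torque equation fR = Iα (with α = a/R) gives f = kMa.
Hence a = g sinθ/(1+k) = 9.8×sin20.9°/2 = 1.748 m/s².
With constant a from rest, t = √(2L/a) = √(2·3.25/1.748) ≈ 1.93 s.

t ≈ 1.93 s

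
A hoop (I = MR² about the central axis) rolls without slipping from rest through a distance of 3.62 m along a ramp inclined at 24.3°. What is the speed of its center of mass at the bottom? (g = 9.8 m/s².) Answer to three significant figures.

Here I = MR², so the shape factor k = I/(MR²) = 1.
The rolling condition ω = v/R makes the rotational term ½I(v/R)² = ½kMv², so KE_total = ½(1+k)Mv² = Mv².
The vertical drop is h = L sinθ = 3.62 × sin24.3° = 1.49 m.
Setting Mgh = Mv² gives v = √(2gh/(1+k)) = √(2·9.8·1.49/2) ≈ 3.82 m/s.

v ≈ 3.82 m/s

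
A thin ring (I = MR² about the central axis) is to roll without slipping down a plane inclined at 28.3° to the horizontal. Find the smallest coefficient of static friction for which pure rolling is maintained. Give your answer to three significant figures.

With I = MR², the ratio k = I/(MR²) is 1.
Translational: Mg sinθ − f = Ma. Rotational about the CM: fR = Iα = kMRa, so f = kMa.
These give a = g sinθ/(1+k) and the required friction f = kMg sinθ/(1+k).
With N = Mg cosθ, the no-slip condition f ≤ μN gives μ_min = f/N = k tanθ/(1+k).
μ_min = 1 × tan28.3° / 2 ≈ 0.269.

μ_min ≈ 0.269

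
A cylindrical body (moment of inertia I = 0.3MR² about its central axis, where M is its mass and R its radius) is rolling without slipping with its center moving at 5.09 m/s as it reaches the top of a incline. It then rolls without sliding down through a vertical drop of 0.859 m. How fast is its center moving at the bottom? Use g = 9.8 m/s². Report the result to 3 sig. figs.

For this body I = 0.3MR², i.e. k = I/(MR²) = 0.3.
The rolling condition ω = v/R makes the rotational term ½I(v/R)² = ½kMv², so KE_total = ½(1+k)Mv² = (13/20)Mv².
Energy conservation: (13/20)Mv₀² + Mgh = (13/20)Mv², so v² = v₀² + 2gh/(1+k).
v = √(5.09² + 2×9.8×0.859/1.3) = √38.86 ≈ 6.23 m/s.

v ≈ 6.23 m/s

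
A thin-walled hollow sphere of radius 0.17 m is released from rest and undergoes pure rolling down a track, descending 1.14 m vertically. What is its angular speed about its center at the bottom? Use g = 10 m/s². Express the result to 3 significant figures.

For this body I = (2/3)MR², i.e. k = I/(MR²) = 2/3.
The rolling condition ω = v/R makes the rotational term ½I(v/R)² = ½kMv², so KE_total = ½(1+k)Mv² = (5/6)Mv².
Energy conservation Mgh = ½(1+k)Mv² gives v = √(2gh/(1+k)) = √(2 × 10 × 1.14 / 1.667) = 3.699 m/s.
The angular speed follows from ω = v/R = 3.699/0.17 ≈ 21.8 rad/s.

ω ≈ 21.8 rad/s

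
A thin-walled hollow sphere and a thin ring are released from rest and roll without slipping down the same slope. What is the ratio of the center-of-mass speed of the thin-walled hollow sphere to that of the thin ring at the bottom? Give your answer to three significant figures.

Each satisfies Mgh = ½(1+k)Mv² with k = I/(MR²), so v ∝ 1/√(1+k).
For the thin-walled hollow sphere k = 2/3; for the thin ring k = 1.
v₁/v₂ = √((1+k₂)/(1+k₁)) = √(2/1.667) ≈ 1.10.

v_ratio ≈ 1.10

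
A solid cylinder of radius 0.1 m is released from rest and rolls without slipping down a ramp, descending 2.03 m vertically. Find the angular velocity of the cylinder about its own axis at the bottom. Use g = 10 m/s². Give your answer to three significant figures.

For this body I = (1/2)MR², i.e. k = I/(MR²) = 0.5.
Pure rolling means v = ωR; then KE = ½Mv² + ½I(v/R)² = ½(1+k)Mv² = (3/4)Mv².
Energy conservation Mgh = ½(1+k)Mv² gives v = √(2gh/(1+k)) = √(2 × 10 × 2.03 / 1.5) = 5.203 m/s.
The angular speed follows from ω = v/R = 5.203/0.1 ≈ 52.0 rad/s.

ω ≈ 52.0 rad/s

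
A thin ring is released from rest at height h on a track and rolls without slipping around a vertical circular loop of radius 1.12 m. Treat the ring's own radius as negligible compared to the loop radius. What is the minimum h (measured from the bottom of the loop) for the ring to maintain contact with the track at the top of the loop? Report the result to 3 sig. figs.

h_min ≈ 3.36 m

With I = MR², the ratio k = I/(MR²) is 1.
At the top of the loop, the minimum-contact condition is Mg = Mv_top²/r, so v_top² = gr.
With ω = v/R, the kinetic energy at speed v is ½(1+k)Mv² = Mv².
Energy conservation from release (height h) to the top (height 2r): Mgh = Mg(2r) + M·gr.
Thus h_min = 2r + (1+k)r/2 = r(2 + 2/2) = 1.12 × 3 ≈ 3.36 m.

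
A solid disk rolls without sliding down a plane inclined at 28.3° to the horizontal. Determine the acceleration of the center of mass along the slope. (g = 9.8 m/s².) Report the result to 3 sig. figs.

The moment of inertia is (1/2)MR², giving k ≡ I/(MR²) = 0.5.
Along the incline Mg sinθ − f = Ma, and torque about the center fR = Iα = kMR²(a/R) gives f = kMa.
Eliminating f: Mg sinθ = (1+k)Ma, so a = g sinθ/(1+k) = 9.8 × sin28.3° / 1.5 ≈ 3.10 m/s².

a ≈ 3.10 m/s²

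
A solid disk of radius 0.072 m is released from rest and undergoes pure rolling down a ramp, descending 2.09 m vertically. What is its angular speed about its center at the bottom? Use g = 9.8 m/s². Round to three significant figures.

Here I = (1/2)MR², so the shape factor k = I/(MR²) = 0.5.
Rolling without slipping gives ω = v/R, so the total kinetic energy is ½Mv² + ½Iω² = ½(1+k)Mv² = (3/4)Mv².
Energy conservation Mgh = ½(1+k)Mv² gives v = √(2gh/(1+k)) = √(2 × 9.8 × 2.09 / 1.5) = 5.226 m/s.
The angular speed follows from ω = v/R = 5.226/0.072 ≈ 72.6 rad/s.

ω ≈ 72.6 rad/s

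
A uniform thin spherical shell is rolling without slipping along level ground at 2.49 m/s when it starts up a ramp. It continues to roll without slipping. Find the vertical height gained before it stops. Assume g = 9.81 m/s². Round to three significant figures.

h ≈ 0.527 m

For this body I = (2/3)MR², i.e. k = I/(MR²) = 2/3.
The rolling condition ω = v/R makes the rotational term ½I(v/R)² = ½kMv², so KE_total = ½(1+k)Mv² = (5/6)Mv².
All of this converts to potential energy at the highest point: (5/6)Mv₀² = Mgh.
Thus h = (1+k)v₀²/(2g) = 1.667 × 2.49² / (2 × 9.81) ≈ 0.527 m.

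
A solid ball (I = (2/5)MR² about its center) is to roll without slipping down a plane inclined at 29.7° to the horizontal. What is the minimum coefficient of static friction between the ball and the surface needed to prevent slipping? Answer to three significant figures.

μ_min ≈ 0.163

For this body I = (2/5)MR², i.e. k = I/(MR²) = 0.4.
Newton's second law down the slope: Mg sinθ − f = Ma. The torque equation fR = Iα (with α = a/R) gives f = kMa.
These give a = g sinθ/(1+k) and the required friction f = kMg sinθ/(1+k).
The normal force is N = Mg cosθ, so μ_min = f/N = k tanθ/(1+k).
μ_min = 0.4 × tan29.7° / 1.4 ≈ 0.163.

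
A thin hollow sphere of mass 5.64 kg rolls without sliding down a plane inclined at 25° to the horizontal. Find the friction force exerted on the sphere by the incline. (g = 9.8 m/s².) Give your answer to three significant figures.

f ≈ 9.34 N

Here I = (2/3)MR², so the shape factor k = I/(MR²) = 2/3.
Along the incline Mg sinθ − f = Ma, and torque about the center fR = Iα = kMR²(a/R) gives f = kMa.
Combining, a = g sinθ/(1+k) and f = kMa = kMg sinθ/(1+k).
f = (2/3) × 5.64 × 9.8 × sin25° / 1.667 ≈ 9.34 N.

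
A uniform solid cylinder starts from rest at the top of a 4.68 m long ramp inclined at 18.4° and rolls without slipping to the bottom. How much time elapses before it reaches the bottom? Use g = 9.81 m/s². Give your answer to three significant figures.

t ≈ 2.13 s

The moment of inertia is (1/2)MR², giving k ≡ I/(MR²) = 0.5.
Translational: Mg sinθ − f = Ma. Rotational about the CM: fR = Iα = kMRa, so f = kMa.
Hence a = g sinθ/(1+k) = 9.81×sin18.4°/1.5 = 2.064 m/s².
Starting from rest, L = ½at², so t = √(2L/a) = √(2×4.68/2.064) ≈ 2.13 s.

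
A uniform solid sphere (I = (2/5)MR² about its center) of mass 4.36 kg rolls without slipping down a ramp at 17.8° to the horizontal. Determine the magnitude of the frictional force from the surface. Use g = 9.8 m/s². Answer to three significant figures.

f ≈ 3.73 N

Here I = (2/5)MR², so the shape factor k = I/(MR²) = 0.4.
Newton's second law down the slope: Mg sinθ − f = Ma. The torque equation fR = Iα (with α = a/R) gives f = kMa.
Combining, a = g sinθ/(1+k) and f = kMa = kMg sinθ/(1+k).
f = 0.4 × 4.36 × 9.8 × sin17.8° / 1.4 ≈ 3.73 N.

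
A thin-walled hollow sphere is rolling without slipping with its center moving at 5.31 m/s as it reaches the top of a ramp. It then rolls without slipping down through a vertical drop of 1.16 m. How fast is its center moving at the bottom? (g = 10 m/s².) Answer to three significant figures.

v ≈ 6.49 m/s

For this body I = (2/3)MR², i.e. k = I/(MR²) = 2/3.
Pure rolling means v = ωR; then KE = ½Mv² + ½I(v/R)² = ½(1+k)Mv² = (5/6)Mv².
Energy conservation: (5/6)Mv₀² + Mgh = (5/6)Mv², so v² = v₀² + 2gh/(1+k).
v = √(5.31² + 2×10×1.16/1.667) = √42.12 ≈ 6.49 m/s.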